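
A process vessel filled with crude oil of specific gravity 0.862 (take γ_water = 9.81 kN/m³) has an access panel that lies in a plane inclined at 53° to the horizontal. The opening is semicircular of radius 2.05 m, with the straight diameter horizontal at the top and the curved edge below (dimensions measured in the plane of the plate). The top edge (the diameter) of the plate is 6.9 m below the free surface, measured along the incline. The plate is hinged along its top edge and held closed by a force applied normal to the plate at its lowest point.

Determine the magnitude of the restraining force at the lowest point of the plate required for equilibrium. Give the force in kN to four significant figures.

γ = 0.862 × 9.81 = 8.45622 kN/m³.
Let θ = 53° be the plate's angle to the horizontal; measure y along the incline from where the plane meets the free surface. Vertical depth h = y·sinθ with sinθ = 0.798636.
The centroid of a semicircle lies 4r/(3π) = 0.870047 m from the diameter, here below the top edge, so y_c = 6.9 + 0.870047 = 7.77005 m and h_c = 7.77005 × 0.798636 = 6.20544 m.
A = πr²/2 = π × 2.05²/2 = 6.60127 m².
Resultant F = γ·h_c·A = 8.45622 × 6.20544 × 6.60127 = 346.399 kN.
I_c = (π/8 − 8/(9π))·r⁴ = 0.109757 × 2.05⁴ = 1.93842 m⁴.
Centre of pressure: y_p = y_c + I_c/(y_c·A) = 7.77005 + 1.93842/(7.77005 × 6.60127) = 7.77005 + 0.0377917 = 7.80784 m along the plane.
The resultant acts 0.870047 + 0.0377917 = 0.907839 m (along the plate) below the hinge at the top edge, so the moment about the hinge is M = F × 0.907839 = 346.399 × 0.907839 = 314.475 kN·m.
A normal force at the bottom, 2.05 m from the hinge, must supply this moment: P = 314.475/2.05 = 153.402 kN.

P ≈ 153.4 kN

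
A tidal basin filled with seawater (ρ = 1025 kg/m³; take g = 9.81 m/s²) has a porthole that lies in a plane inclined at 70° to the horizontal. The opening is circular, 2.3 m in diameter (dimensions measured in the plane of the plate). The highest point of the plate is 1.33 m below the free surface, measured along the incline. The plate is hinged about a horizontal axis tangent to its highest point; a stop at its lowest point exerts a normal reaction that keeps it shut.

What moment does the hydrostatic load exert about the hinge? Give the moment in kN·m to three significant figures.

γ = ρg = 1025 × 9.81 / 1000 = 10.05525 kN/m³.
Let θ = 70° be the plate's angle to the horizontal; measure y along the incline from where the plane meets the free surface. Vertical depth h = y·sinθ with sinθ = 0.939693.
The centroid is at the centre, 1.15 m below the top of the plate, so y_c = 1.33 + 1.15 = 2.48 m and h_c = 2.48 × 0.939693 = 2.33044 m.
A = π(1.15)² = 4.15476 m².
Resultant F = γ·h_c·A = 10.05525 × 2.33044 × 4.15476 = 97.3591 kN.
I_c = πr⁴/4 = π × 1.15⁴/4 = 1.37367 m⁴.
Centre of pressure: y_p = y_c + I_c/(y_c·A) = 2.48 + 1.37367/(2.48 × 4.15476) = 2.48 + 0.133317 = 2.61332 m along the plane.
The resultant acts 1.15 + 0.133317 = 1.28332 m (along the plate) below the hinge at the top edge, so the moment about the hinge is M = F × 1.28332 = 97.3591 × 1.28332 = 124.943 kN·m.

M ≈ 125 kN·m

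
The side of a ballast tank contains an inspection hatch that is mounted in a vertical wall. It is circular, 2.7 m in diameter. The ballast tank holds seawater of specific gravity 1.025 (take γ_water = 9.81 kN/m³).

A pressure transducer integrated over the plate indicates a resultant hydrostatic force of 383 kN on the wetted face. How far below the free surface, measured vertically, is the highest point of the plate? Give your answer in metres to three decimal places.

d_top ≈ 5.303 m

γ = 1.025 × 9.81 = 10.05525 kN/m³.
A = π(1.35)² = 5.72555 m².
From F = γ·h_c·A, the centroid depth is h_c = 383/(10.05525 × 5.72555) = 6.65256 m.
The centroid is at the centre, 1.35 m below the top of the plate, so the highest point sits at h_top = 6.65256 − 1.35 = 5.30256 m below the surface.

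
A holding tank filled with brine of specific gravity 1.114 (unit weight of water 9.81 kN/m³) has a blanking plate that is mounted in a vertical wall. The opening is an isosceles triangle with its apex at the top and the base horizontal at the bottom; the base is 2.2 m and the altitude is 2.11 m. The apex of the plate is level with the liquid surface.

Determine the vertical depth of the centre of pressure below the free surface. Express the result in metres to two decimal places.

h_p = 1.58 m

γ = 1.114 × 9.81 = 10.92834 kN/m³.
With the apex up, the centroid sits 2h/3 = 2 × 2.11/3 = 1.40667 m below the apex, so the centroid depth is h_c = 1.40667 m.
A = ½ × 2.2 × 2.11 = 2.321 m².
Resultant F = γ·h_c·A = 10.92834 × 1.40667 × 2.321 = 35.6797 kN.
I_c = b·h³/36 = 2.2 × 2.11³/36 = 0.574074 m⁴.
Centre of pressure: y_p = y_c + I_c/(y_c·A) = 1.40667 + 0.574074/(1.40667 × 2.321) = 1.40667 + 0.175833 = 1.5825 m along the plane.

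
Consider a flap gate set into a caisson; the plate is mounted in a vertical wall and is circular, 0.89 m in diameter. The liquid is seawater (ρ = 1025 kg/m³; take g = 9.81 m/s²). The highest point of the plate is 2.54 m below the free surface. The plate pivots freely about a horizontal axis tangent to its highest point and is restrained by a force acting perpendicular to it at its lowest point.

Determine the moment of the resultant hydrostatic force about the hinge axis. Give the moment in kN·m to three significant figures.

γ = ρg = 1025 × 9.81 / 1000 = 10.05525 kN/m³.
The centroid is at the centre, 0.445 m below the top of the plate, so the centroid depth is h_c = 2.54 + 0.445 = 2.985 m.
A = π(0.445)² = 0.622114 m².
Resultant F = γ·h_c·A = 10.05525 × 2.985 × 0.622114 = 18.6727 kN.
I_c = πr⁴/4 = π × 0.445⁴/4 = 0.0307985 m⁴.
Centre of pressure: y_p = y_c + I_c/(y_c·A) = 2.985 + 0.0307985/(2.985 × 0.622114) = 2.985 + 0.016585 = 3.00158 m along the plane.
The resultant acts 0.445 + 0.016585 = 0.461585 m (along the plate) below the hinge at the top edge, so the moment about the hinge is M = F × 0.461585 = 18.6727 × 0.461585 = 8.61904 kN·m.

M ≈ 8.62 kN·m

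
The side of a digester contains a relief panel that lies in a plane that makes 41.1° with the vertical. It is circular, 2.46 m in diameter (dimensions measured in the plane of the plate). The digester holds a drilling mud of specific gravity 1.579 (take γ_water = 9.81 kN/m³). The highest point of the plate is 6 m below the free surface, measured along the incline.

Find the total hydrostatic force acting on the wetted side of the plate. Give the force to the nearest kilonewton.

F ≈ 401 kN

γ = 1.579 × 9.81 = 15.48999 kN/m³.
The plate makes 41.1° with the vertical, i.e. θ = 90° − 41.1° = 48.9° to the horizontal. Measuring y along the incline from the free-surface line, vertical depth h = y·sinθ with sinθ = 0.753563.
The centroid is at the centre, 1.23 m below the top of the plate, so y_c = 6 + 1.23 = 7.23 m and h_c = 7.23 × 0.753563 = 5.44826 m.
A = π(1.23)² = 4.75292 m².
Resultant F = γ·h_c·A = 15.48999 × 5.44826 × 4.75292 = 401.116 kN.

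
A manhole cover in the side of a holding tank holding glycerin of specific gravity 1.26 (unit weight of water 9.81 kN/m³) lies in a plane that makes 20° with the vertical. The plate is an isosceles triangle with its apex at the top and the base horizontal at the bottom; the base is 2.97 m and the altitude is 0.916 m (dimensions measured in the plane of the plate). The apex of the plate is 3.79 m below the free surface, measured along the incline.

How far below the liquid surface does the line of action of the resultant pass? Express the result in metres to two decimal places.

γ = 1.26 × 9.81 = 12.3606 kN/m³.
The plate makes 20° with the vertical, i.e. θ = 90° − 20° = 70° to the horizontal. Measuring y along the incline from the free-surface line, vertical depth h = y·sinθ with sinθ = 0.939693.
With the apex up, the centroid sits 2h/3 = 2 × 0.916/3 = 0.610667 m below the apex, so y_c = 3.79 + 0.610667 = 4.40067 m and h_c = 4.40067 × 0.939693 = 4.13528 m.
A = ½ × 2.97 × 0.916 = 1.36026 m².
Resultant F = γ·h_c·A = 12.3606 × 4.13528 × 1.36026 = 69.5291 kN.
I_c = b·h³/36 = 2.97 × 0.916³/36 = 0.0634075 m⁴.
Centre of pressure: y_p = y_c + I_c/(y_c·A) = 4.40067 + 0.0634075/(4.40067 × 1.36026) = 4.40067 + 0.0105925 = 4.41126 m along the plane.
Vertically, h_p = y_p·sinθ = 4.41126 × 0.939693 = 4.14523 m.

h_p = 4.15 m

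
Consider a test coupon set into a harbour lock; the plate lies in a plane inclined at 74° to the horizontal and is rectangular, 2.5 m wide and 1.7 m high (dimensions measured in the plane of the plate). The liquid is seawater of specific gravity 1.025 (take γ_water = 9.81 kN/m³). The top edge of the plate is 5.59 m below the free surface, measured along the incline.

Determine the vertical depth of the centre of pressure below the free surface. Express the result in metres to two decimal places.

γ = 1.025 × 9.81 = 10.05525 kN/m³.
Let θ = 74° be the plate's angle to the horizontal; measure y along the incline from where the plane meets the free surface. Vertical depth h = y·sinθ with sinθ = 0.961262.
The centroid lies 1.7/2 = 0.85 m below the top edge, so y_c = 5.59 + 0.85 = 6.44 m and h_c = 6.44 × 0.961262 = 6.19053 m.
A = 2.5 × 1.7 = 4.25 m².
Resultant F = γ·h_c·A = 10.05525 × 6.19053 × 4.25 = 264.551 kN.
I_c = b·h³/12 = 2.5 × 1.7³/12 = 1.02354 m⁴.
Centre of pressure: y_p = y_c + I_c/(y_c·A) = 6.44 + 1.02354/(6.44 × 4.25) = 6.44 + 0.0373964 = 6.4774 m along the plane.
Vertically, h_p = y_p·sinθ = 6.4774 × 0.961262 = 6.22648 m.

h_p = 6.23 m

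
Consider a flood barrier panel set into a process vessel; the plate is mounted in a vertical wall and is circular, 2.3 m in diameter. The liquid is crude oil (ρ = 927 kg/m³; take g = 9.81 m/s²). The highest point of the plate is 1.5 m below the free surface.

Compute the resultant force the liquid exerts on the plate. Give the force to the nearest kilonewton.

γ = ρg = 927 × 9.81 / 1000 = 9.09387 kN/m³.
The centroid is at the centre, 1.15 m below the top of the plate, so the centroid depth is h_c = 1.5 + 1.15 = 2.65 m.
A = π(1.15)² = 4.15476 m².
Resultant F = γ·h_c·A = 9.09387 × 2.65 × 4.15476 = 100.125 kN.

F ≈ 100 kN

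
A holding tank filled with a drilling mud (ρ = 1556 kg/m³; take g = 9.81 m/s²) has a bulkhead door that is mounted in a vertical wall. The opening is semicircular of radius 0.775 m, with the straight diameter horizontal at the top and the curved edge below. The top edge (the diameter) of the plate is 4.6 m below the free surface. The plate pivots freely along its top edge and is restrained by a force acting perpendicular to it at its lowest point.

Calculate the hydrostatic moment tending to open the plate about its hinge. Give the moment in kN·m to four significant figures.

γ = ρg = 1556 × 9.81 / 1000 = 15.26436 kN/m³.
The centroid of a semicircle lies 4r/(3π) = 0.32892 m from the diameter, here below the top edge, so the centroid depth is h_c = 4.6 + 0.32892 = 4.92892 m.
A = πr²/2 = π × 0.775²/2 = 0.94346 m².
Resultant F = γ·h_c·A = 15.26436 × 4.92892 × 0.94346 = 70.9829 kN.
I_c = (π/8 − 8/(9π))·r⁴ = 0.109757 × 0.775⁴ = 0.0395949 m⁴.
Centre of pressure: y_p = y_c + I_c/(y_c·A) = 4.92892 + 0.0395949/(4.92892 × 0.94346) = 4.92892 + 0.00851459 = 4.93743 m along the plane.
The resultant acts 0.32892 + 0.00851459 = 0.337435 m (along the plate) below the hinge at the top edge, so the moment about the hinge is M = F × 0.337435 = 70.9829 × 0.337435 = 23.9521 kN·m.

M ≈ 23.95 kN·m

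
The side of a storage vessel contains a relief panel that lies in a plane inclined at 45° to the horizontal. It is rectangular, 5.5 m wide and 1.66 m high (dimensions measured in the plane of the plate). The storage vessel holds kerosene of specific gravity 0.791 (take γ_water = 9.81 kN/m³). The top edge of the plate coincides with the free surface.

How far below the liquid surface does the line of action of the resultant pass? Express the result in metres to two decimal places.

γ = 0.791 × 9.81 = 7.75971 kN/m³.
Let θ = 45° be the plate's angle to the horizontal; measure y along the incline from where the plane meets the free surface. Vertical depth h = y·sinθ with sinθ = 0.707107.
The centroid lies 1.66/2 = 0.83 m below the top edge, so y_c = 0.83 m and h_c = 0.83 × 0.707107 = 0.586899 m.
A = 5.5 × 1.66 = 9.13 m².
Resultant F = γ·h_c·A = 7.75971 × 0.586899 × 9.13 = 41.5795 kN.
I_c = b·h³/12 = 5.5 × 1.66³/12 = 2.09655 m⁴.
Centre of pressure: y_p = y_c + I_c/(y_c·A) = 0.83 + 2.09655/(0.83 × 9.13) = 0.83 + 0.276666 = 1.10667 m along the plane.
Vertically, h_p = y_p·sinθ = 1.10667 × 0.707107 = 0.782534 m.

h_p = 0.78 m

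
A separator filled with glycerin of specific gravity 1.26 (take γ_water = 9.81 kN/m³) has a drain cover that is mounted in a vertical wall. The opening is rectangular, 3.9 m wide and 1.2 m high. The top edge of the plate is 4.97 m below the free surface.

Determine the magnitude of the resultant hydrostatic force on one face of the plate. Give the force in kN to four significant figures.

F ≈ 322.2 kN

γ = 1.26 × 9.81 = 12.3606 kN/m³.
The centroid lies 1.2/2 = 0.6 m below the top edge, so the centroid depth is h_c = 4.97 + 0.6 = 5.57 m.
A = 3.9 × 1.2 = 4.68 m².
Resultant F = γ·h_c·A = 12.3606 × 5.57 × 4.68 = 322.211 kN.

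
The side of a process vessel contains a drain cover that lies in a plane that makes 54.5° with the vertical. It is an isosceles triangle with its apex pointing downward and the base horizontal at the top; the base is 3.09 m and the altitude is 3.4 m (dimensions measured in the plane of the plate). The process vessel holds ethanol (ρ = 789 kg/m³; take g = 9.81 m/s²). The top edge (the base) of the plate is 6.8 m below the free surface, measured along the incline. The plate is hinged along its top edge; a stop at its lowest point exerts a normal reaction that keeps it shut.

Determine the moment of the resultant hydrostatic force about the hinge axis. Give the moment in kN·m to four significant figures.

γ = ρg = 789 × 9.81 / 1000 = 7.74009 kN/m³.
The plate makes 54.5° with the vertical, i.e. θ = 90° − 54.5° = 35.5° to the horizontal. Measuring y along the incline from the free-surface line, vertical depth h = y·sinθ with sinθ = 0.580703.
With the apex down, the centroid sits h/3 = 3.4/3 = 1.13333 m below the base (the top edge), so y_c = 6.8 + 1.13333 = 7.93333 m and h_c = 7.93333 × 0.580703 = 4.60691 m.
A = ½ × 3.09 × 3.4 = 5.253 m².
Resultant F = γ·h_c·A = 7.74009 × 4.60691 × 5.253 = 187.311 kN.
I_c = b·h³/36 = 3.09 × 3.4³/36 = 3.37359 m⁴.
Centre of pressure: y_p = y_c + I_c/(y_c·A) = 7.93333 + 3.37359/(7.93333 × 5.253) = 7.93333 + 0.0809523 = 8.01428 m along the plane.
The resultant acts 1.13333 + 0.0809523 = 1.21428 m (along the plate) below the hinge at the top edge, so the moment about the hinge is M = F × 1.21428 = 187.311 × 1.21428 = 227.448 kN·m.

M ≈ 227.4 kN·m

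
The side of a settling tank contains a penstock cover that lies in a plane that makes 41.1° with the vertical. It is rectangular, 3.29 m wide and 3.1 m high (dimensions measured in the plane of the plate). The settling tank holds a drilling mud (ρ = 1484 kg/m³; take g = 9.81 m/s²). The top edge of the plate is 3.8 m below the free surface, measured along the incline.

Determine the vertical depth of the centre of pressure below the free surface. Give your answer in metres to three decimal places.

h_p = 4.144 m

γ = ρg = 1484 × 9.81 / 1000 = 14.55804 kN/m³.
The plate makes 41.1° with the vertical, i.e. θ = 90° − 41.1° = 48.9° to the horizontal. Measuring y along the incline from the free-surface line, vertical depth h = y·sinθ with sinθ = 0.753563.
The centroid lies 3.1/2 = 1.55 m below the top edge, so y_c = 3.8 + 1.55 = 5.35 m and h_c = 5.35 × 0.753563 = 4.03156 m.
A = 3.29 × 3.1 = 10.199 m².
Resultant F = γ·h_c·A = 14.55804 × 4.03156 × 10.199 = 598.596 kN.
I_c = b·h³/12 = 3.29 × 3.1³/12 = 8.1677 m⁴.
Centre of pressure: y_p = y_c + I_c/(y_c·A) = 5.35 + 8.1677/(5.35 × 10.199) = 5.35 + 0.149688 = 5.49969 m along the plane.
Vertically, h_p = y_p·sinθ = 5.49969 × 0.753563 = 4.14436 m.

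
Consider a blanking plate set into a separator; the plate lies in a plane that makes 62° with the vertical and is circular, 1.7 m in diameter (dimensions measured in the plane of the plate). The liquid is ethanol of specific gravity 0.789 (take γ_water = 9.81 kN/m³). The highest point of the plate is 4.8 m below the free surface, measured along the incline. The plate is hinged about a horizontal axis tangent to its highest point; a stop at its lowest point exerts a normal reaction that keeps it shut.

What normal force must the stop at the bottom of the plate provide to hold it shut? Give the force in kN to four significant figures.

γ = 0.789 × 9.81 = 7.74009 kN/m³.
The plate makes 62° with the vertical, i.e. θ = 90° − 62° = 28° to the horizontal. Measuring y along the incline from the free-surface line, vertical depth h = y·sinθ with sinθ = 0.469472.
The centroid is at the centre, 0.85 m below the top of the plate, so y_c = 4.8 + 0.85 = 5.65 m and h_c = 5.65 × 0.469472 = 2.65252 m.
A = π(0.85)² = 2.2698 m².
Resultant F = γ·h_c·A = 7.74009 × 2.65252 × 2.2698 = 46.6007 kN.
I_c = πr⁴/4 = π × 0.85⁴/4 = 0.409983 m⁴.
Centre of pressure: y_p = y_c + I_c/(y_c·A) = 5.65 + 0.409983/(5.65 × 2.2698) = 5.65 + 0.0319691 = 5.68197 m along the plane.
The resultant acts 0.85 + 0.0319691 = 0.881969 m (along the plate) below the hinge at the top edge, so the moment about the hinge is M = F × 0.881969 = 46.6007 × 0.881969 = 41.1004 kN·m.
A normal force at the bottom, 1.7 m from the hinge, must supply this moment: P = 41.1004/1.7 = 24.1767 kN.

P ≈ 24.18 kN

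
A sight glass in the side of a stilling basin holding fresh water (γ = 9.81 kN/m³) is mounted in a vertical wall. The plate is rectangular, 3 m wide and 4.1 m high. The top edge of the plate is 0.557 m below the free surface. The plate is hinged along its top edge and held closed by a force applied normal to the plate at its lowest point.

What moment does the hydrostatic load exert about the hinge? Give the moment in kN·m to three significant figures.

M ≈ 814 kN·m

γ = 9.81 kN/m³.
The centroid lies 4.1/2 = 2.05 m below the top edge, so the centroid depth is h_c = 0.557 + 2.05 = 2.607 m.
A = 3 × 4.1 = 12.3 m².
Resultant F = γ·h_c·A = 9.81 × 2.607 × 12.3 = 314.568 kN.
I_c = b·h³/12 = 3 × 4.1³/12 = 17.2302 m⁴.
Centre of pressure: y_p = y_c + I_c/(y_c·A) = 2.607 + 17.2302/(2.607 × 12.3) = 2.607 + 0.537334 = 3.14433 m along the plane.
The resultant acts 2.05 + 0.537334 = 2.58733 m (along the plate) below the hinge at the top edge, so the moment about the hinge is M = F × 2.58733 = 314.568 × 2.58733 = 813.891 kN·m.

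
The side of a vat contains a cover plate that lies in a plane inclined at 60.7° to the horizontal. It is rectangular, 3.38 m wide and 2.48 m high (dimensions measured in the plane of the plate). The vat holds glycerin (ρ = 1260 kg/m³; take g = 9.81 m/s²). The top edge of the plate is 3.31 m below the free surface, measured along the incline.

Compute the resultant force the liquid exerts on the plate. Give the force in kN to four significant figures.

F ≈ 411.1 kN

γ = ρg = 1260 × 9.81 / 1000 = 12.3606 kN/m³.
Let θ = 60.7° be the plate's angle to the horizontal; measure y along the incline from where the plane meets the free surface. Vertical depth h = y·sinθ with sinθ = 0.872069.
The centroid lies 2.48/2 = 1.24 m below the top edge, so y_c = 3.31 + 1.24 = 4.55 m and h_c = 4.55 × 0.872069 = 3.96791 m.
A = 3.38 × 2.48 = 8.3824 m².
Resultant F = γ·h_c·A = 12.3606 × 3.96791 × 8.3824 = 411.121 kN.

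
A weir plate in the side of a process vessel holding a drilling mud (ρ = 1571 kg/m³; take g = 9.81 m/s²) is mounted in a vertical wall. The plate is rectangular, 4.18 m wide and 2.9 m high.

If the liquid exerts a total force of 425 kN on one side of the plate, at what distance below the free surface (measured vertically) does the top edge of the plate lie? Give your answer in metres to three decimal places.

d_top ≈ 0.825 m

γ = ρg = 1571 × 9.81 / 1000 = 15.41151 kN/m³.
A = 4.18 × 2.9 = 12.122 m².
From F = γ·h_c·A, the centroid depth is h_c = 425/(15.41151 × 12.122) = 2.27494 m.
The centroid lies 2.9/2 = 1.45 m below the top edge, so the top edge sits at h_top = 2.27494 − 1.45 = 0.82494 m below the surface.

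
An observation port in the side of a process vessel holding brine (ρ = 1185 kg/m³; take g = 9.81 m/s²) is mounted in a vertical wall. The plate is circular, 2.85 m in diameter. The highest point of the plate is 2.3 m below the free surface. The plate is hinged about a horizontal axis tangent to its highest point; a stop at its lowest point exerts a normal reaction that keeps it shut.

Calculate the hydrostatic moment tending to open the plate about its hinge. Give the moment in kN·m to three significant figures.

γ = ρg = 1185 × 9.81 / 1000 = 11.62485 kN/m³.
The centroid is at the centre, 1.425 m below the top of the plate, so the centroid depth is h_c = 2.3 + 1.425 = 3.725 m.
A = π(1.425)² = 6.3794 m².
Resultant F = γ·h_c·A = 11.62485 × 3.725 × 6.3794 = 276.244 kN.
I_c = πr⁴/4 = π × 1.425⁴/4 = 3.23854 m⁴.
Centre of pressure: y_p = y_c + I_c/(y_c·A) = 3.725 + 3.23854/(3.725 × 6.3794) = 3.725 + 0.136283 = 3.86128 m along the plane.
The resultant acts 1.425 + 0.136283 = 1.56128 m (along the plate) below the hinge at the top edge, so the moment about the hinge is M = F × 1.56128 = 276.244 × 1.56128 = 431.294 kN·m.

M ≈ 431 kN·m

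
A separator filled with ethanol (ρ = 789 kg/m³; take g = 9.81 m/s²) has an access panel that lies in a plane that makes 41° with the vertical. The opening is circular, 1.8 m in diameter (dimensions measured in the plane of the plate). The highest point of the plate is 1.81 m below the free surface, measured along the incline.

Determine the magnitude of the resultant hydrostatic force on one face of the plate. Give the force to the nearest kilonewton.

γ = ρg = 789 × 9.81 / 1000 = 7.74009 kN/m³.
The plate makes 41° with the vertical, i.e. θ = 90° − 41° = 49° to the horizontal. Measuring y along the incline from the free-surface line, vertical depth h = y·sinθ with sinθ = 0.754710.
The centroid is at the centre, 0.9 m below the top of the plate, so y_c = 1.81 + 0.9 = 2.71 m and h_c = 2.71 × 0.754710 = 2.04526 m.
A = π(0.9)² = 2.54469 m².
Resultant F = γ·h_c·A = 7.74009 × 2.04526 × 2.54469 = 40.2837 kN.

F ≈ 40 kN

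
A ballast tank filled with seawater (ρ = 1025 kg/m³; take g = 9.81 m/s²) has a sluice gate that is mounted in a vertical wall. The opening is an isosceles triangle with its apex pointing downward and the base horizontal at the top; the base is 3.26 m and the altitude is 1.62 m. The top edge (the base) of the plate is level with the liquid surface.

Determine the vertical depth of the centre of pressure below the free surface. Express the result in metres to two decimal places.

h_p = 0.81 m

γ = ρg = 1025 × 9.81 / 1000 = 10.05525 kN/m³.
With the apex down, the centroid sits h/3 = 1.62/3 = 0.54 m below the base (the top edge), so the centroid depth is h_c = 0.54 m.
A = ½ × 3.26 × 1.62 = 2.6406 m².
Resultant F = γ·h_c·A = 10.05525 × 0.54 × 2.6406 = 14.338 kN.
I_c = b·h³/36 = 3.26 × 1.62³/36 = 0.384999 m⁴.
Centre of pressure: y_p = y_c + I_c/(y_c·A) = 0.54 + 0.384999/(0.54 × 2.6406) = 0.54 + 0.27 = 0.81 m along the plane.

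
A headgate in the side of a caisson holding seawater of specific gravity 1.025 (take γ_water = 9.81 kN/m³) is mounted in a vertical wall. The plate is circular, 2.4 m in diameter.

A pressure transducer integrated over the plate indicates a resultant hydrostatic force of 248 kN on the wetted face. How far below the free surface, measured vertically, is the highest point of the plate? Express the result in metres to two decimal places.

γ = 1.025 × 9.81 = 10.05525 kN/m³.
A = π(1.2)² = 4.52389 m².
From F = γ·h_c·A, the centroid depth is h_c = 248/(10.05525 × 4.52389) = 5.45189 m.
The centroid is at the centre, 1.2 m below the top of the plate, so the highest point sits at h_top = 5.45189 − 1.2 = 4.25189 m below the surface.

d_top ≈ 4.25 m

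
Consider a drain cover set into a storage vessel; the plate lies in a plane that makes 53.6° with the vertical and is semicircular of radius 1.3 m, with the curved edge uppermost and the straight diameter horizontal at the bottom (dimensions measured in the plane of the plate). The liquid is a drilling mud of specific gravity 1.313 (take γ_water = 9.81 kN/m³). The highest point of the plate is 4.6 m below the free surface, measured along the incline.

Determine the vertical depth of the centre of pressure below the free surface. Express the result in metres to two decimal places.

h_p = 3.19 m

γ = 1.313 × 9.81 = 12.88053 kN/m³.
The plate makes 53.6° with the vertical, i.e. θ = 90° − 53.6° = 36.4° to the horizontal. Measuring y along the incline from the free-surface line, vertical depth h = y·sinθ with sinθ = 0.593419.
The centroid lies 4r/(3π) = 0.551737 m above the diameter, so r − 4r/(3π) = 1.3 − 0.551737 = 0.748263 m below the topmost point, so y_c = 4.6 + 0.748263 = 5.34826 m and h_c = 5.34826 × 0.593419 = 3.17376 m.
A = πr²/2 = π × 1.3²/2 = 2.65465 m².
Resultant F = γ·h_c·A = 12.88053 × 3.17376 × 2.65465 = 108.521 kN.
I_c = (π/8 − 8/(9π))·r⁴ = 0.109757 × 1.3⁴ = 0.313477 m⁴.
Centre of pressure: y_p = y_c + I_c/(y_c·A) = 5.34826 + 0.313477/(5.34826 × 2.65465) = 5.34826 + 0.0220793 = 5.37034 m along the plane.
Vertically, h_p = y_p·sinθ = 5.37034 × 0.593419 = 3.18686 m.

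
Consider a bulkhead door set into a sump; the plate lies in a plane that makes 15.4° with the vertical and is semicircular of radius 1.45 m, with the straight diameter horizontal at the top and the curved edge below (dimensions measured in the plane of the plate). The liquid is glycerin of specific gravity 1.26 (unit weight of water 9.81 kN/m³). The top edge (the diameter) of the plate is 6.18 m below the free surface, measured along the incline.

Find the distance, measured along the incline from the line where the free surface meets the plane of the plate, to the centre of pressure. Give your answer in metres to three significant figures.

γ = 1.26 × 9.81 = 12.3606 kN/m³.
The plate makes 15.4° with the vertical, i.e. θ = 90° − 15.4° = 74.6° to the horizontal. Measuring y along the incline from the free-surface line, vertical depth h = y·sinθ with sinθ = 0.964095.
The centroid of a semicircle lies 4r/(3π) = 0.615399 m from the diameter, here below the top edge, so y_c = 6.18 + 0.615399 = 6.7954 m and h_c = 6.7954 × 0.964095 = 6.55141 m.
A = πr²/2 = π × 1.45²/2 = 3.3026 m².
Resultant F = γ·h_c·A = 12.3606 × 6.55141 × 3.3026 = 267.442 kN.
I_c = (π/8 − 8/(9π))·r⁴ = 0.109757 × 1.45⁴ = 0.485182 m⁴.
Centre of pressure: y_p = y_c + I_c/(y_c·A) = 6.7954 + 0.485182/(6.7954 × 3.3026) = 6.7954 + 0.0216189 = 6.81702 m along the plane.

y_p = 6.82 m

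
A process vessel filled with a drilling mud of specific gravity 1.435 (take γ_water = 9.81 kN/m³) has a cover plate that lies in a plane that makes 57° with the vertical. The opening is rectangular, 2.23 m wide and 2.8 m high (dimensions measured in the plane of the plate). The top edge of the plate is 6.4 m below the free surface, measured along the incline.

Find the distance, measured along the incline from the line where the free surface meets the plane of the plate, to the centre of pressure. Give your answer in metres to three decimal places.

γ = 1.435 × 9.81 = 14.07735 kN/m³.
The plate makes 57° with the vertical, i.e. θ = 90° − 57° = 33° to the horizontal. Measuring y along the incline from the free-surface line, vertical depth h = y·sinθ with sinθ = 0.544639.
The centroid lies 2.8/2 = 1.4 m below the top edge, so y_c = 6.4 + 1.4 = 7.8 m and h_c = 7.8 × 0.544639 = 4.24818 m.
A = 2.23 × 2.8 = 6.244 m².
Resultant F = γ·h_c·A = 14.07735 × 4.24818 × 6.244 = 373.411 kN.
I_c = b·h³/12 = 2.23 × 2.8³/12 = 4.07941 m⁴.
Centre of pressure: y_p = y_c + I_c/(y_c·A) = 7.8 + 4.07941/(7.8 × 6.244) = 7.8 + 0.0837606 = 7.88376 m along the plane.

y_p = 7.884 m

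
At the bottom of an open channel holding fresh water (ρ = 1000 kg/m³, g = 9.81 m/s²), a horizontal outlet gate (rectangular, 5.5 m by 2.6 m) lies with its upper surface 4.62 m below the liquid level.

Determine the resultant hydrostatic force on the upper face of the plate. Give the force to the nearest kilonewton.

F ≈ 648 kN

γ = ρg = 1000 × 9.81 = 9810 N/m³ = 9.81 kN/m³.
The plate is horizontal, so pressure is uniform at p = γ·h = 9.81 × 4.62 = 45.3222 kN/m².
A = 5.5 × 2.6 = 14.3 m².
F = p·A = 45.3222 × 14.3 = 648.107 kN.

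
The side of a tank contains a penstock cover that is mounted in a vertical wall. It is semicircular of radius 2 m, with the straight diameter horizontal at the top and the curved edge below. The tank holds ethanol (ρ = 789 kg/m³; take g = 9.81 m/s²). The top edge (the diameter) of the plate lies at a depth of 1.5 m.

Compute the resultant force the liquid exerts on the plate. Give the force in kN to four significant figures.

γ = ρg = 789 × 9.81 / 1000 = 7.74009 kN/m³.
The centroid of a semicircle lies 4r/(3π) = 0.848826 m from the diameter, here below the top edge, so the centroid depth is h_c = 1.5 + 0.848826 = 2.34883 m.
A = πr²/2 = π × 2²/2 = 6.28319 m².
Resultant F = γ·h_c·A = 7.74009 × 2.34883 × 6.28319 = 114.229 kN.

F ≈ 114.2 kN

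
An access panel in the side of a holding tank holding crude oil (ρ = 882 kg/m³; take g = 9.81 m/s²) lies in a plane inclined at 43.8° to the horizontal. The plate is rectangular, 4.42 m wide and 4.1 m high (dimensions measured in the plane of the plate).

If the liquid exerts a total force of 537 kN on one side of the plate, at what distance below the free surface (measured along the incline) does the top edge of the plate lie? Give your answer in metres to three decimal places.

y_top ≈ 2.898 m

γ = ρg = 882 × 9.81 / 1000 = 8.65242 kN/m³.
A = 4.42 × 4.1 = 18.122 m².
From F = γ·h_c·A, the centroid depth is h_c = 537/(8.65242 × 18.122) = 3.42476 m.
Let θ = 43.8° be the plate's angle to the horizontal; measure y along the incline from where the plane meets the free surface. Vertical depth h = y·sinθ with sinθ = 0.692143.
Along the incline, y_c = h_c/sinθ = 3.42476/0.692143 = 4.94805 m.
The centroid lies 4.1/2 = 2.05 m below the top edge, so the top edge sits at y_top = 4.94805 − 2.05 = 2.89805 m along the incline.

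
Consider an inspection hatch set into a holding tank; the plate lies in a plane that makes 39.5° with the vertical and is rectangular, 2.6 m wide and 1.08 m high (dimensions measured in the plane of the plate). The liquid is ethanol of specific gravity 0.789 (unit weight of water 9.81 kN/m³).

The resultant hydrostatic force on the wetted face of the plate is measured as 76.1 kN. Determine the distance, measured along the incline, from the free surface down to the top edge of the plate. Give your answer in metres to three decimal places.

γ = 0.789 × 9.81 = 7.74009 kN/m³.
A = 2.6 × 1.08 = 2.808 m².
From F = γ·h_c·A, the centroid depth is h_c = 76.1/(7.74009 × 2.808) = 3.5014 m.
The plate makes 39.5° with the vertical, i.e. θ = 90° − 39.5° = 50.5° to the horizontal. Measuring y along the incline from the free-surface line, vertical depth h = y·sinθ with sinθ = 0.771625.
Along the incline, y_c = h_c/sinθ = 3.5014/0.771625 = 4.5377 m.
The centroid lies 1.08/2 = 0.54 m below the top edge, so the top edge sits at y_top = 4.5377 − 0.54 = 3.9977 m along the incline.

y_top ≈ 3.998 m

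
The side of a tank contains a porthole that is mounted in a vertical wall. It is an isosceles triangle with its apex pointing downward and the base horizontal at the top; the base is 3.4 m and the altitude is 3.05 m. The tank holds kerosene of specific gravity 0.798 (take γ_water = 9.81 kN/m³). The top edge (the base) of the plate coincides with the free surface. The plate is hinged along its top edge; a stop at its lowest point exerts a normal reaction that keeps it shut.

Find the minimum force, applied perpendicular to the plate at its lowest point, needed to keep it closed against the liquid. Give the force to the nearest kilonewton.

P ≈ 21 kN

γ = 0.798 × 9.81 = 7.82838 kN/m³.
With the apex down, the centroid sits h/3 = 3.05/3 = 1.01667 m below the base (the top edge), so the centroid depth is h_c = 1.01667 m.
A = ½ × 3.4 × 3.05 = 5.185 m².
Resultant F = γ·h_c·A = 7.82838 × 1.01667 × 5.185 = 41.2668 kN.
I_c = b·h³/36 = 3.4 × 3.05³/36 = 2.67964 m⁴.
Centre of pressure: y_p = y_c + I_c/(y_c·A) = 1.01667 + 2.67964/(1.01667 × 5.185) = 1.01667 + 0.508332 = 1.525 m along the plane.
The resultant acts 1.01667 + 0.508332 = 1.525 m (along the plate) below the hinge at the top edge, so the moment about the hinge is M = F × 1.525 = 41.2668 × 1.525 = 62.9319 kN·m.
A normal force at the bottom, 3.05 m from the hinge, must supply this moment: P = 62.9319/3.05 = 20.6334 kN.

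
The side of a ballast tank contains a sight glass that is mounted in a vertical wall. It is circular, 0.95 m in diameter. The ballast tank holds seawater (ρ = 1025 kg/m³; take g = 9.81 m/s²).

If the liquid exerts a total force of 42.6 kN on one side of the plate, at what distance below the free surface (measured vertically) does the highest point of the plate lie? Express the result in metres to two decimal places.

d_top ≈ 5.50 m

γ = ρg = 1025 × 9.81 / 1000 = 10.05525 kN/m³.
A = π(0.475)² = 0.708822 m².
From F = γ·h_c·A, the centroid depth is h_c = 42.6/(10.05525 × 0.708822) = 5.97695 m.
The centroid is at the centre, 0.475 m below the top of the plate, so the highest point sits at h_top = 5.97695 − 0.475 = 5.50195 m below the surface.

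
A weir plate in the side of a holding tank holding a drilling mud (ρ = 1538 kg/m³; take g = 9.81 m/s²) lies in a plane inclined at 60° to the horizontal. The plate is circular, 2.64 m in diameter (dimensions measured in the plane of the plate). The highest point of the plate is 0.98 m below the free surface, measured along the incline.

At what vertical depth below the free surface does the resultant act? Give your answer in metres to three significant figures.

γ = ρg = 1538 × 9.81 / 1000 = 15.08778 kN/m³.
Let θ = 60° be the plate's angle to the horizontal; measure y along the incline from where the plane meets the free surface. Vertical depth h = y·sinθ with sinθ = 0.866025.
The centroid is at the centre, 1.32 m below the top of the plate, so y_c = 0.98 + 1.32 = 2.3 m and h_c = 2.3 × 0.866025 = 1.99186 m.
A = π(1.32)² = 5.47391 m².
Resultant F = γ·h_c·A = 15.08778 × 1.99186 × 5.47391 = 164.506 kN.
I_c = πr⁴/4 = π × 1.32⁴/4 = 2.38444 m⁴.
Centre of pressure: y_p = y_c + I_c/(y_c·A) = 2.3 + 2.38444/(2.3 × 5.47391) = 2.3 + 0.189392 = 2.48939 m along the plane.
Vertically, h_p = y_p·sinθ = 2.48939 × 0.866025 = 2.15587 m.

h_p = 2.16 m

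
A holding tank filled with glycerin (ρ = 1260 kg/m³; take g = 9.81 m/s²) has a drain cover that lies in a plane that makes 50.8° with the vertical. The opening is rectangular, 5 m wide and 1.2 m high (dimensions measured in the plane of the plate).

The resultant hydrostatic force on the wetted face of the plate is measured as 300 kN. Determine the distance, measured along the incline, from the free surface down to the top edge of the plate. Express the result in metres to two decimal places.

y_top ≈ 5.80 m

γ = ρg = 1260 × 9.81 / 1000 = 12.3606 kN/m³.
A = 5 × 1.2 = 6 m².
From F = γ·h_c·A, the centroid depth is h_c = 300/(12.3606 × 6) = 4.04511 m.
The plate makes 50.8° with the vertical, i.e. θ = 90° − 50.8° = 39.2° to the horizontal. Measuring y along the incline from the free-surface line, vertical depth h = y·sinθ with sinθ = 0.632029.
Along the incline, y_c = h_c/sinθ = 4.04511/0.632029 = 6.4002 m.
The centroid lies 1.2/2 = 0.6 m below the top edge, so the top edge sits at y_top = 6.4002 − 0.6 = 5.8002 m along the incline.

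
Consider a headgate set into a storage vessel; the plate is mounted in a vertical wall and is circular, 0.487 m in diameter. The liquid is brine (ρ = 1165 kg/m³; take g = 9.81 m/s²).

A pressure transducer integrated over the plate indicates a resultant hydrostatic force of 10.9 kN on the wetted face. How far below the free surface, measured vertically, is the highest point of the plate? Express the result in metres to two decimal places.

γ = ρg = 1165 × 9.81 / 1000 = 11.42865 kN/m³.
A = π(0.2435)² = 0.186272 m².
From F = γ·h_c·A, the centroid depth is h_c = 10.9/(11.42865 × 0.186272) = 5.12017 m.
The centroid is at the centre, 0.2435 m below the top of the plate, so the highest point sits at h_top = 5.12017 − 0.2435 = 4.87667 m below the surface.

d_top ≈ 4.88 m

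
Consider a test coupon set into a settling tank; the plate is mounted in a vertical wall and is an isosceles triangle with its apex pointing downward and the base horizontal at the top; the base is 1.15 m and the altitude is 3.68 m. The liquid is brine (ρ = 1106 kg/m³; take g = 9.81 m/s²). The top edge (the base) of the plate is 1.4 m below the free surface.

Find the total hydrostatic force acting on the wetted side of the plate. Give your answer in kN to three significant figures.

γ = ρg = 1106 × 9.81 / 1000 = 10.84986 kN/m³.
With the apex down, the centroid sits h/3 = 3.68/3 = 1.22667 m below the base (the top edge), so the centroid depth is h_c = 1.4 + 1.22667 = 2.62667 m.
A = ½ × 1.15 × 3.68 = 2.116 m².
Resultant F = γ·h_c·A = 10.84986 × 2.62667 × 2.116 = 60.3039 kN.

F ≈ 60.3 kN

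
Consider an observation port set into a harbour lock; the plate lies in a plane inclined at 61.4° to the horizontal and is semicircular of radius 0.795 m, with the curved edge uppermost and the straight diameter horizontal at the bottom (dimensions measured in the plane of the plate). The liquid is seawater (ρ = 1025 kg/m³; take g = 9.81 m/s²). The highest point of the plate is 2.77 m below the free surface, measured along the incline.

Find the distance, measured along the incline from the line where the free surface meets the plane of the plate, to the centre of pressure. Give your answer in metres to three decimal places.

γ = ρg = 1025 × 9.81 / 1000 = 10.05525 kN/m³.
Let θ = 61.4° be the plate's angle to the horizontal; measure y along the incline from where the plane meets the free surface. Vertical depth h = y·sinθ with sinθ = 0.877983.
The centroid lies 4r/(3π) = 0.337408 m above the diameter, so r − 4r/(3π) = 0.795 − 0.337408 = 0.457592 m below the topmost point, so y_c = 2.77 + 0.457592 = 3.22759 m and h_c = 3.22759 × 0.877983 = 2.83377 m.
A = πr²/2 = π × 0.795²/2 = 0.992783 m².
Resultant F = γ·h_c·A = 10.05525 × 2.83377 × 0.992783 = 28.2886 kN.
I_c = (π/8 − 8/(9π))·r⁴ = 0.109757 × 0.795⁴ = 0.043843 m⁴.
Centre of pressure: y_p = y_c + I_c/(y_c·A) = 3.22759 + 0.043843/(3.22759 × 0.992783) = 3.22759 + 0.0136826 = 3.24127 m along the plane.

y_p = 3.241 m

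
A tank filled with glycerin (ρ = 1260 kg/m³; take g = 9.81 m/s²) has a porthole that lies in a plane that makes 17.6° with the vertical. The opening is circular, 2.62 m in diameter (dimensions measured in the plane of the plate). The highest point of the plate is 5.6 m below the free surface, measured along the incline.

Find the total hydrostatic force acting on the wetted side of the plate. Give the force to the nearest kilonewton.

γ = ρg = 1260 × 9.81 / 1000 = 12.3606 kN/m³.
The plate makes 17.6° with the vertical, i.e. θ = 90° − 17.6° = 72.4° to the horizontal. Measuring y along the incline from the free-surface line, vertical depth h = y·sinθ with sinθ = 0.953191.
The centroid is at the centre, 1.31 m below the top of the plate, so y_c = 5.6 + 1.31 = 6.91 m and h_c = 6.91 × 0.953191 = 6.58655 m.
A = π(1.31)² = 5.39129 m².
Resultant F = γ·h_c·A = 12.3606 × 6.58655 × 5.39129 = 438.925 kN.

F ≈ 439 kN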